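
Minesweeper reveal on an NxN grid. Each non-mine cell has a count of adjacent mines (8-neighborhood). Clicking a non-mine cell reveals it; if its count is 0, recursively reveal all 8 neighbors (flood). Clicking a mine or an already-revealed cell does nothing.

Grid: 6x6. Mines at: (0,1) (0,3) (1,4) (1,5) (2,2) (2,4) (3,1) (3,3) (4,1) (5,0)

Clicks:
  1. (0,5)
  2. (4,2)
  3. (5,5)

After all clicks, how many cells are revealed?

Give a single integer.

Answer: 11

Derivation:
Click 1 (0,5) count=2: revealed 1 new [(0,5)] -> total=1
Click 2 (4,2) count=3: revealed 1 new [(4,2)] -> total=2
Click 3 (5,5) count=0: revealed 9 new [(3,4) (3,5) (4,3) (4,4) (4,5) (5,2) (5,3) (5,4) (5,5)] -> total=11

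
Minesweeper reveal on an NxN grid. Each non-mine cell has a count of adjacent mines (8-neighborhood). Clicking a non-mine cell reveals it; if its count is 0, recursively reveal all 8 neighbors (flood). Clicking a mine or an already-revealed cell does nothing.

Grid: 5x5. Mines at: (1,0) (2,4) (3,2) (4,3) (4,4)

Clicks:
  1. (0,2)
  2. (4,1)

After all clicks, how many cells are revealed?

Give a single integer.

Click 1 (0,2) count=0: revealed 11 new [(0,1) (0,2) (0,3) (0,4) (1,1) (1,2) (1,3) (1,4) (2,1) (2,2) (2,3)] -> total=11
Click 2 (4,1) count=1: revealed 1 new [(4,1)] -> total=12

Answer: 12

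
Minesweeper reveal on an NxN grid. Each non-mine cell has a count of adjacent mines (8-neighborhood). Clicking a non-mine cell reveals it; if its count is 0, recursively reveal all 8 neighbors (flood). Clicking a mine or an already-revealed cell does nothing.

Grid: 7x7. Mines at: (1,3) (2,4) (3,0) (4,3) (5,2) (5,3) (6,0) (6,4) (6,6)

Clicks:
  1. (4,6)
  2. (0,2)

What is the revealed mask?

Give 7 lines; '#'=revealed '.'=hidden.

Click 1 (4,6) count=0: revealed 17 new [(0,4) (0,5) (0,6) (1,4) (1,5) (1,6) (2,5) (2,6) (3,4) (3,5) (3,6) (4,4) (4,5) (4,6) (5,4) (5,5) (5,6)] -> total=17
Click 2 (0,2) count=1: revealed 1 new [(0,2)] -> total=18

Answer: ..#.###
....###
.....##
....###
....###
....###
.......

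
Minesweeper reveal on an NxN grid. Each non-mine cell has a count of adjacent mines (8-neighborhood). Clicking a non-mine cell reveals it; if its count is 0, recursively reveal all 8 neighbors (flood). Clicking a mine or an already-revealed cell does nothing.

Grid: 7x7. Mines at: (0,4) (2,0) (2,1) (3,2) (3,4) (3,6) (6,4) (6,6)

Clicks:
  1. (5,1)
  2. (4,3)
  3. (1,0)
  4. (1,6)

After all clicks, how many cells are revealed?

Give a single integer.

Click 1 (5,1) count=0: revealed 14 new [(3,0) (3,1) (4,0) (4,1) (4,2) (4,3) (5,0) (5,1) (5,2) (5,3) (6,0) (6,1) (6,2) (6,3)] -> total=14
Click 2 (4,3) count=2: revealed 0 new [(none)] -> total=14
Click 3 (1,0) count=2: revealed 1 new [(1,0)] -> total=15
Click 4 (1,6) count=0: revealed 6 new [(0,5) (0,6) (1,5) (1,6) (2,5) (2,6)] -> total=21

Answer: 21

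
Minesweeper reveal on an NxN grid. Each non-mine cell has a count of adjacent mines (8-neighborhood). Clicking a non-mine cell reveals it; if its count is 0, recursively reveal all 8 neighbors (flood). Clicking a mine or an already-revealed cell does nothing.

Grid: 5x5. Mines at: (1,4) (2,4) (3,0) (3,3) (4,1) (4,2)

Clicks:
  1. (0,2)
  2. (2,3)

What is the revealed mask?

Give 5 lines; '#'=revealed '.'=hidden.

Answer: ####.
####.
####.
.....
.....

Derivation:
Click 1 (0,2) count=0: revealed 12 new [(0,0) (0,1) (0,2) (0,3) (1,0) (1,1) (1,2) (1,3) (2,0) (2,1) (2,2) (2,3)] -> total=12
Click 2 (2,3) count=3: revealed 0 new [(none)] -> total=12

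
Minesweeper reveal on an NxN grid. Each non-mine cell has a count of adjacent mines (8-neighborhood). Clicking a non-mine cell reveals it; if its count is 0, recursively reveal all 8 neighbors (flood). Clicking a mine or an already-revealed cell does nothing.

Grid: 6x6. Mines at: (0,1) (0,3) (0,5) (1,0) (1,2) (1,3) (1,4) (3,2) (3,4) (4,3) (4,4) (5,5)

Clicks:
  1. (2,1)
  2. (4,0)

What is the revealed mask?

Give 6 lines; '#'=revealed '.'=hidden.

Click 1 (2,1) count=3: revealed 1 new [(2,1)] -> total=1
Click 2 (4,0) count=0: revealed 9 new [(2,0) (3,0) (3,1) (4,0) (4,1) (4,2) (5,0) (5,1) (5,2)] -> total=10

Answer: ......
......
##....
##....
###...
###...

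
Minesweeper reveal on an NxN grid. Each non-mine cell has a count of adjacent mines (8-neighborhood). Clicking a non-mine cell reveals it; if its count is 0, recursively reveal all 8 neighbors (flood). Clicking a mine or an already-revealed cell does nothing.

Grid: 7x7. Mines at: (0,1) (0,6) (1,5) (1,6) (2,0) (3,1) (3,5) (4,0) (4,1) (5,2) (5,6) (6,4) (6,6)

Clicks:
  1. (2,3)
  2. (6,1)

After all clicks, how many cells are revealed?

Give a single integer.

Click 1 (2,3) count=0: revealed 15 new [(0,2) (0,3) (0,4) (1,2) (1,3) (1,4) (2,2) (2,3) (2,4) (3,2) (3,3) (3,4) (4,2) (4,3) (4,4)] -> total=15
Click 2 (6,1) count=1: revealed 1 new [(6,1)] -> total=16

Answer: 16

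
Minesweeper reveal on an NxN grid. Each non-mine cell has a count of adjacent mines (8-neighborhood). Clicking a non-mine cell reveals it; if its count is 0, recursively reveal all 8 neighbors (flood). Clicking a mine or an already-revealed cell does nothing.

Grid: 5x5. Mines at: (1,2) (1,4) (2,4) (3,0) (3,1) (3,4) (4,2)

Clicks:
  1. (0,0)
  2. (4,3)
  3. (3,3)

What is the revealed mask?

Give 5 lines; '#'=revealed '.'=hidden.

Click 1 (0,0) count=0: revealed 6 new [(0,0) (0,1) (1,0) (1,1) (2,0) (2,1)] -> total=6
Click 2 (4,3) count=2: revealed 1 new [(4,3)] -> total=7
Click 3 (3,3) count=3: revealed 1 new [(3,3)] -> total=8

Answer: ##...
##...
##...
...#.
...#.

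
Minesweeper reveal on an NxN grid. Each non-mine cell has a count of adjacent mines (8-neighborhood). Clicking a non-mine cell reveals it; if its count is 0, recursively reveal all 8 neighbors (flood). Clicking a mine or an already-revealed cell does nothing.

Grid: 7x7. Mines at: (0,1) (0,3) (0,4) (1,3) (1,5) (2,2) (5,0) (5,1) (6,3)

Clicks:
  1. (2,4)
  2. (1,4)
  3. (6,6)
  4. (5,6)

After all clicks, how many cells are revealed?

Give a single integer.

Answer: 23

Derivation:
Click 1 (2,4) count=2: revealed 1 new [(2,4)] -> total=1
Click 2 (1,4) count=4: revealed 1 new [(1,4)] -> total=2
Click 3 (6,6) count=0: revealed 21 new [(2,3) (2,5) (2,6) (3,2) (3,3) (3,4) (3,5) (3,6) (4,2) (4,3) (4,4) (4,5) (4,6) (5,2) (5,3) (5,4) (5,5) (5,6) (6,4) (6,5) (6,6)] -> total=23
Click 4 (5,6) count=0: revealed 0 new [(none)] -> total=23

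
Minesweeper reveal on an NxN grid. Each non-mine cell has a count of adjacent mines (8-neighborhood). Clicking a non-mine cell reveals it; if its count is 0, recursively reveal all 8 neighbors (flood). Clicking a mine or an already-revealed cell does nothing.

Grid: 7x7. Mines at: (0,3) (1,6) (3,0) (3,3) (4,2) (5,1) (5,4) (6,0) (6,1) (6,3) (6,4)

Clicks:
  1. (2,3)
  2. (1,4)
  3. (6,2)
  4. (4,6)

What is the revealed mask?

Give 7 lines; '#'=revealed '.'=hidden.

Answer: .......
....#..
...####
....###
....###
.....##
..#..##

Derivation:
Click 1 (2,3) count=1: revealed 1 new [(2,3)] -> total=1
Click 2 (1,4) count=1: revealed 1 new [(1,4)] -> total=2
Click 3 (6,2) count=3: revealed 1 new [(6,2)] -> total=3
Click 4 (4,6) count=0: revealed 13 new [(2,4) (2,5) (2,6) (3,4) (3,5) (3,6) (4,4) (4,5) (4,6) (5,5) (5,6) (6,5) (6,6)] -> total=16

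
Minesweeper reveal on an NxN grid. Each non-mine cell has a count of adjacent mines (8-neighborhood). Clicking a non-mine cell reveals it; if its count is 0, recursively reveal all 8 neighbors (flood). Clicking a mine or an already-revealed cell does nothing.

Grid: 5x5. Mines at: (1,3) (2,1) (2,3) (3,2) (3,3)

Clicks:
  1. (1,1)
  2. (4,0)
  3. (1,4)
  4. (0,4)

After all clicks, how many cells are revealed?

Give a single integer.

Click 1 (1,1) count=1: revealed 1 new [(1,1)] -> total=1
Click 2 (4,0) count=0: revealed 4 new [(3,0) (3,1) (4,0) (4,1)] -> total=5
Click 3 (1,4) count=2: revealed 1 new [(1,4)] -> total=6
Click 4 (0,4) count=1: revealed 1 new [(0,4)] -> total=7

Answer: 7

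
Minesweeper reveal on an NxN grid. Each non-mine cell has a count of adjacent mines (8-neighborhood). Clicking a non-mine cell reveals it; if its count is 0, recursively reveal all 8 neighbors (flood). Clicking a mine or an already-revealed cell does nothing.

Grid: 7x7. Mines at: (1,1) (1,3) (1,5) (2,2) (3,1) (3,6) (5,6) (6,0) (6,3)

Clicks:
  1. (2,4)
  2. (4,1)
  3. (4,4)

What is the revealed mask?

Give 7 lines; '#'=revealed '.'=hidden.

Click 1 (2,4) count=2: revealed 1 new [(2,4)] -> total=1
Click 2 (4,1) count=1: revealed 1 new [(4,1)] -> total=2
Click 3 (4,4) count=0: revealed 14 new [(2,3) (2,5) (3,2) (3,3) (3,4) (3,5) (4,2) (4,3) (4,4) (4,5) (5,2) (5,3) (5,4) (5,5)] -> total=16

Answer: .......
.......
...###.
..####.
.#####.
..####.
.......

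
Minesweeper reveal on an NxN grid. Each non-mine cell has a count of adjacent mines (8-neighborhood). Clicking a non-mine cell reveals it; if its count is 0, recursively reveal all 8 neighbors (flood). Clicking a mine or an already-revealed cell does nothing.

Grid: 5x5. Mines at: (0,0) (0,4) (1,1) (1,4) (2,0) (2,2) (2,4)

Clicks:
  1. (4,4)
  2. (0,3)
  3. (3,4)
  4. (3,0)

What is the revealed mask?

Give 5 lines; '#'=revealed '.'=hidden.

Click 1 (4,4) count=0: revealed 10 new [(3,0) (3,1) (3,2) (3,3) (3,4) (4,0) (4,1) (4,2) (4,3) (4,4)] -> total=10
Click 2 (0,3) count=2: revealed 1 new [(0,3)] -> total=11
Click 3 (3,4) count=1: revealed 0 new [(none)] -> total=11
Click 4 (3,0) count=1: revealed 0 new [(none)] -> total=11

Answer: ...#.
.....
.....
#####
#####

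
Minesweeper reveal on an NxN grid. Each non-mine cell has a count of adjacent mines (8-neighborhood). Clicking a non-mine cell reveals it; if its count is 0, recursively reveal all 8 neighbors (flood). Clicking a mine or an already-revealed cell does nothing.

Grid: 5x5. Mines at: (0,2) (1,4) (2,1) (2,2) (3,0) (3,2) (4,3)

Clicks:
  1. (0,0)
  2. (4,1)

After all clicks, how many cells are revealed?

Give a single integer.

Click 1 (0,0) count=0: revealed 4 new [(0,0) (0,1) (1,0) (1,1)] -> total=4
Click 2 (4,1) count=2: revealed 1 new [(4,1)] -> total=5

Answer: 5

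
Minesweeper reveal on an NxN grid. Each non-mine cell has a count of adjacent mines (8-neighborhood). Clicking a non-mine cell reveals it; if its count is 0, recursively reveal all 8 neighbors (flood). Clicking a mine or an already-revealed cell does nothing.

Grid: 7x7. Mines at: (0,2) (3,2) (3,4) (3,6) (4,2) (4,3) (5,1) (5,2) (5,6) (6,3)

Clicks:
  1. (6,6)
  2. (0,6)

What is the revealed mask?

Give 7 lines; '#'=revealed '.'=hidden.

Click 1 (6,6) count=1: revealed 1 new [(6,6)] -> total=1
Click 2 (0,6) count=0: revealed 12 new [(0,3) (0,4) (0,5) (0,6) (1,3) (1,4) (1,5) (1,6) (2,3) (2,4) (2,5) (2,6)] -> total=13

Answer: ...####
...####
...####
.......
.......
.......
......#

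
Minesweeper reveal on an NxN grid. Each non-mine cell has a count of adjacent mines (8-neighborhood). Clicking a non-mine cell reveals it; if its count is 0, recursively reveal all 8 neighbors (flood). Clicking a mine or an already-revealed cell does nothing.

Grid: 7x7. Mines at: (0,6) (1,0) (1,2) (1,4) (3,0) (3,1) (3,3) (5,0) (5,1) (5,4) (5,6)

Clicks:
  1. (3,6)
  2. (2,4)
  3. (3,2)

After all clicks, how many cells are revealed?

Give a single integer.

Click 1 (3,6) count=0: revealed 11 new [(1,5) (1,6) (2,4) (2,5) (2,6) (3,4) (3,5) (3,6) (4,4) (4,5) (4,6)] -> total=11
Click 2 (2,4) count=2: revealed 0 new [(none)] -> total=11
Click 3 (3,2) count=2: revealed 1 new [(3,2)] -> total=12

Answer: 12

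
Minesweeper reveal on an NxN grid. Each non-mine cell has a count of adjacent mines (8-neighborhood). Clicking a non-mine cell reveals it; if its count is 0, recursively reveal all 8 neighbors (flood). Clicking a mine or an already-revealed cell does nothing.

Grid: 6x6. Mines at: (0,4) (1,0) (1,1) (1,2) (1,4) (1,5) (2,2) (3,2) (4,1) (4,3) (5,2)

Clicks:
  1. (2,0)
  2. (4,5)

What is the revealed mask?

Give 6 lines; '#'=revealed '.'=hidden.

Answer: ......
......
#...##
....##
....##
....##

Derivation:
Click 1 (2,0) count=2: revealed 1 new [(2,0)] -> total=1
Click 2 (4,5) count=0: revealed 8 new [(2,4) (2,5) (3,4) (3,5) (4,4) (4,5) (5,4) (5,5)] -> total=9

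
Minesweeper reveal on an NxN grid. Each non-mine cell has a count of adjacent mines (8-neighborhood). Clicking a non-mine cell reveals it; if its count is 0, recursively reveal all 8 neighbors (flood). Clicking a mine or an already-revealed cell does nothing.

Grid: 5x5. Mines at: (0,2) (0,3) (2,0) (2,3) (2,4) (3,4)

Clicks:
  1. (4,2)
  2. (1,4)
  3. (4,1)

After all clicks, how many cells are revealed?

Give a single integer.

Click 1 (4,2) count=0: revealed 8 new [(3,0) (3,1) (3,2) (3,3) (4,0) (4,1) (4,2) (4,3)] -> total=8
Click 2 (1,4) count=3: revealed 1 new [(1,4)] -> total=9
Click 3 (4,1) count=0: revealed 0 new [(none)] -> total=9

Answer: 9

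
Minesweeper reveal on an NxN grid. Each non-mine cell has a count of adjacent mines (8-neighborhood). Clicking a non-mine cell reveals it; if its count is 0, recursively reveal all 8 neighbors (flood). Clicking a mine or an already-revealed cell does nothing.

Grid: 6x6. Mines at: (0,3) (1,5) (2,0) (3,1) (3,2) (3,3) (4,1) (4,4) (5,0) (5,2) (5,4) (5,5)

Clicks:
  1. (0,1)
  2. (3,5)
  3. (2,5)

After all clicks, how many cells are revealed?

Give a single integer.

Click 1 (0,1) count=0: revealed 6 new [(0,0) (0,1) (0,2) (1,0) (1,1) (1,2)] -> total=6
Click 2 (3,5) count=1: revealed 1 new [(3,5)] -> total=7
Click 3 (2,5) count=1: revealed 1 new [(2,5)] -> total=8

Answer: 8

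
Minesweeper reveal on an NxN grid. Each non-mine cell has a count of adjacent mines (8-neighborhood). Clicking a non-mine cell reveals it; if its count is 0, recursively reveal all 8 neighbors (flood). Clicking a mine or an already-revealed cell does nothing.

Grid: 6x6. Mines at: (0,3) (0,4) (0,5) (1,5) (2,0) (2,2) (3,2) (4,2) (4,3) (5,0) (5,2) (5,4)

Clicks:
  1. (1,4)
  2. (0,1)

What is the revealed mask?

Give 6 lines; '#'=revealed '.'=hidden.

Click 1 (1,4) count=4: revealed 1 new [(1,4)] -> total=1
Click 2 (0,1) count=0: revealed 6 new [(0,0) (0,1) (0,2) (1,0) (1,1) (1,2)] -> total=7

Answer: ###...
###.#.
......
......
......
......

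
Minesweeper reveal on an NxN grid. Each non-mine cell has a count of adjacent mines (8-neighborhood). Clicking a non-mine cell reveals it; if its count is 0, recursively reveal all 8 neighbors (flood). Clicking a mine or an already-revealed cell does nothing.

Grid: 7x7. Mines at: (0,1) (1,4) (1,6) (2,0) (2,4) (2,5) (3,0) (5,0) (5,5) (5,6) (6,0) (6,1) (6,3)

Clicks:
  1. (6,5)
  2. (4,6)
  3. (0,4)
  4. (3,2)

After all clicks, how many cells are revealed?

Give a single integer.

Answer: 21

Derivation:
Click 1 (6,5) count=2: revealed 1 new [(6,5)] -> total=1
Click 2 (4,6) count=2: revealed 1 new [(4,6)] -> total=2
Click 3 (0,4) count=1: revealed 1 new [(0,4)] -> total=3
Click 4 (3,2) count=0: revealed 18 new [(1,1) (1,2) (1,3) (2,1) (2,2) (2,3) (3,1) (3,2) (3,3) (3,4) (4,1) (4,2) (4,3) (4,4) (5,1) (5,2) (5,3) (5,4)] -> total=21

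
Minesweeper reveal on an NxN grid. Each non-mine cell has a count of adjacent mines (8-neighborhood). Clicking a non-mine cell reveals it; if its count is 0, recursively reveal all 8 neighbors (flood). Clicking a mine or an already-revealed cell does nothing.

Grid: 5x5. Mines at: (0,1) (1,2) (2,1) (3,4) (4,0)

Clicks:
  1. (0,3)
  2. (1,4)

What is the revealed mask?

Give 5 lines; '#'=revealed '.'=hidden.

Answer: ...##
...##
...##
.....
.....

Derivation:
Click 1 (0,3) count=1: revealed 1 new [(0,3)] -> total=1
Click 2 (1,4) count=0: revealed 5 new [(0,4) (1,3) (1,4) (2,3) (2,4)] -> total=6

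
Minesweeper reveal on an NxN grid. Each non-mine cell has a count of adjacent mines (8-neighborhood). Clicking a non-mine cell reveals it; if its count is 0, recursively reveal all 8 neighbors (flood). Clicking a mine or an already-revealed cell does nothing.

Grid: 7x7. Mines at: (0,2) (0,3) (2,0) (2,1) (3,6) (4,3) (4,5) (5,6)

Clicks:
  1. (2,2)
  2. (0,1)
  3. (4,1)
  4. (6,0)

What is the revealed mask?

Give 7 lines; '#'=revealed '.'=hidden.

Answer: .#.....
.......
..#....
###....
###....
######.
######.

Derivation:
Click 1 (2,2) count=1: revealed 1 new [(2,2)] -> total=1
Click 2 (0,1) count=1: revealed 1 new [(0,1)] -> total=2
Click 3 (4,1) count=0: revealed 18 new [(3,0) (3,1) (3,2) (4,0) (4,1) (4,2) (5,0) (5,1) (5,2) (5,3) (5,4) (5,5) (6,0) (6,1) (6,2) (6,3) (6,4) (6,5)] -> total=20
Click 4 (6,0) count=0: revealed 0 new [(none)] -> total=20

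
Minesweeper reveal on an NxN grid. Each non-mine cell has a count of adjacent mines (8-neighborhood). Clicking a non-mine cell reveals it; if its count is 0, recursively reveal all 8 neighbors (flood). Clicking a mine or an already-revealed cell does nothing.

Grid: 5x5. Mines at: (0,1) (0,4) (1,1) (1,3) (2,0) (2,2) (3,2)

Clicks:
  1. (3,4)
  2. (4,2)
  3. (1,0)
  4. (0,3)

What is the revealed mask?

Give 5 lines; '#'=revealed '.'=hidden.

Answer: ...#.
#....
...##
...##
..###

Derivation:
Click 1 (3,4) count=0: revealed 6 new [(2,3) (2,4) (3,3) (3,4) (4,3) (4,4)] -> total=6
Click 2 (4,2) count=1: revealed 1 new [(4,2)] -> total=7
Click 3 (1,0) count=3: revealed 1 new [(1,0)] -> total=8
Click 4 (0,3) count=2: revealed 1 new [(0,3)] -> total=9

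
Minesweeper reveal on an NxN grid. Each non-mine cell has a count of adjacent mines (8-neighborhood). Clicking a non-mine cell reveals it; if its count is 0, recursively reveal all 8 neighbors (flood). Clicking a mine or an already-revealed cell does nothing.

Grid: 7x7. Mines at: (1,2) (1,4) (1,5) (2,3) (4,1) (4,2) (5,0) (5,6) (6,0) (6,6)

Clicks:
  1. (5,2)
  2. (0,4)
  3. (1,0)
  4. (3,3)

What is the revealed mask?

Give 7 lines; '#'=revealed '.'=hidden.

Click 1 (5,2) count=2: revealed 1 new [(5,2)] -> total=1
Click 2 (0,4) count=2: revealed 1 new [(0,4)] -> total=2
Click 3 (1,0) count=0: revealed 8 new [(0,0) (0,1) (1,0) (1,1) (2,0) (2,1) (3,0) (3,1)] -> total=10
Click 4 (3,3) count=2: revealed 1 new [(3,3)] -> total=11

Answer: ##..#..
##.....
##.....
##.#...
.......
..#....
.......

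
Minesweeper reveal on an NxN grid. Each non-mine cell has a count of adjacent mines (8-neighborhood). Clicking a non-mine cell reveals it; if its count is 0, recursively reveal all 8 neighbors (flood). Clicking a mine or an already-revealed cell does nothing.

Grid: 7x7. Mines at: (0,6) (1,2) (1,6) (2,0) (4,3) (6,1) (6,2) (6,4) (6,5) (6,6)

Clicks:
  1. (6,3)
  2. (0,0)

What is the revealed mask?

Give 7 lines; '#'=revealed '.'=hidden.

Answer: ##.....
##.....
.......
.......
.......
.......
...#...

Derivation:
Click 1 (6,3) count=2: revealed 1 new [(6,3)] -> total=1
Click 2 (0,0) count=0: revealed 4 new [(0,0) (0,1) (1,0) (1,1)] -> total=5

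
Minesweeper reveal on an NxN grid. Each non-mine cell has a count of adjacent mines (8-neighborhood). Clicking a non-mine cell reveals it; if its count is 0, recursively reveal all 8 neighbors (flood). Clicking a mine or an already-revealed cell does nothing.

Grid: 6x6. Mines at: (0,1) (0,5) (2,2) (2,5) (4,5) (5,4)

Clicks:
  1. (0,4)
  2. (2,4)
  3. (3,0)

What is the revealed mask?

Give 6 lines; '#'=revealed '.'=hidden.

Click 1 (0,4) count=1: revealed 1 new [(0,4)] -> total=1
Click 2 (2,4) count=1: revealed 1 new [(2,4)] -> total=2
Click 3 (3,0) count=0: revealed 16 new [(1,0) (1,1) (2,0) (2,1) (3,0) (3,1) (3,2) (3,3) (4,0) (4,1) (4,2) (4,3) (5,0) (5,1) (5,2) (5,3)] -> total=18

Answer: ....#.
##....
##..#.
####..
####..
####..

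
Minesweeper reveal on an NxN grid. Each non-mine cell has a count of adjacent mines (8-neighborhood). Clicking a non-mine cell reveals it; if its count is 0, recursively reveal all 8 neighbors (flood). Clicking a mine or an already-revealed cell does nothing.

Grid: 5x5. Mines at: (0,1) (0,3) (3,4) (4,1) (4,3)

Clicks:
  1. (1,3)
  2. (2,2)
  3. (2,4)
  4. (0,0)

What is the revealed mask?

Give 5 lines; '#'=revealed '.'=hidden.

Answer: #....
####.
#####
####.
.....

Derivation:
Click 1 (1,3) count=1: revealed 1 new [(1,3)] -> total=1
Click 2 (2,2) count=0: revealed 11 new [(1,0) (1,1) (1,2) (2,0) (2,1) (2,2) (2,3) (3,0) (3,1) (3,2) (3,3)] -> total=12
Click 3 (2,4) count=1: revealed 1 new [(2,4)] -> total=13
Click 4 (0,0) count=1: revealed 1 new [(0,0)] -> total=14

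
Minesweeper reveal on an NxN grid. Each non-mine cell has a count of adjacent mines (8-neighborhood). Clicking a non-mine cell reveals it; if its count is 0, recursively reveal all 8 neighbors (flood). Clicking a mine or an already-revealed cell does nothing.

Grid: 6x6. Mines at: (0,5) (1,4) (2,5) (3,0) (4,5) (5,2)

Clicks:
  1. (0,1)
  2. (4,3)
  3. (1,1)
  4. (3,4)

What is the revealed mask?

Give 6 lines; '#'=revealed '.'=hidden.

Click 1 (0,1) count=0: revealed 21 new [(0,0) (0,1) (0,2) (0,3) (1,0) (1,1) (1,2) (1,3) (2,0) (2,1) (2,2) (2,3) (2,4) (3,1) (3,2) (3,3) (3,4) (4,1) (4,2) (4,3) (4,4)] -> total=21
Click 2 (4,3) count=1: revealed 0 new [(none)] -> total=21
Click 3 (1,1) count=0: revealed 0 new [(none)] -> total=21
Click 4 (3,4) count=2: revealed 0 new [(none)] -> total=21

Answer: ####..
####..
#####.
.####.
.####.
......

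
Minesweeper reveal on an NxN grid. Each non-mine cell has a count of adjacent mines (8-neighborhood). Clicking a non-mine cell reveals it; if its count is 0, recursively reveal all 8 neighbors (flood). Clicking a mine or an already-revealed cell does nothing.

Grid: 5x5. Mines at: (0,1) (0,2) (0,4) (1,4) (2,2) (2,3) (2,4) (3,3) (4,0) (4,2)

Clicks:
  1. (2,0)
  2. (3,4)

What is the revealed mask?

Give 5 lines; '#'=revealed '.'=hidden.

Click 1 (2,0) count=0: revealed 6 new [(1,0) (1,1) (2,0) (2,1) (3,0) (3,1)] -> total=6
Click 2 (3,4) count=3: revealed 1 new [(3,4)] -> total=7

Answer: .....
##...
##...
##..#
.....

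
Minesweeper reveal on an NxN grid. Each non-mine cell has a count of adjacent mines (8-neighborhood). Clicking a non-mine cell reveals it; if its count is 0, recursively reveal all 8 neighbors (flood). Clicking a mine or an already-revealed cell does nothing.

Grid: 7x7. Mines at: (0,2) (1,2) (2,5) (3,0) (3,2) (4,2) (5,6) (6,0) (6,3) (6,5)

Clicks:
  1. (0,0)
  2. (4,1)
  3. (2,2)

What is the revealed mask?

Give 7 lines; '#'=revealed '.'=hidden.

Click 1 (0,0) count=0: revealed 6 new [(0,0) (0,1) (1,0) (1,1) (2,0) (2,1)] -> total=6
Click 2 (4,1) count=3: revealed 1 new [(4,1)] -> total=7
Click 3 (2,2) count=2: revealed 1 new [(2,2)] -> total=8

Answer: ##.....
##.....
###....
.......
.#.....
.......
.......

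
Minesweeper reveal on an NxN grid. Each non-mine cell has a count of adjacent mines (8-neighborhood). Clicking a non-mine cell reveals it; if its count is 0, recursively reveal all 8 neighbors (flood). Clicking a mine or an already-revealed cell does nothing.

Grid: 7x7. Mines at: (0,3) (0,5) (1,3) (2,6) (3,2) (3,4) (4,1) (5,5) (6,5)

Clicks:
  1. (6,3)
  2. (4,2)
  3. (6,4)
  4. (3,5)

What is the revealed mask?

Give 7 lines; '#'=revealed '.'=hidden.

Click 1 (6,3) count=0: revealed 13 new [(4,2) (4,3) (4,4) (5,0) (5,1) (5,2) (5,3) (5,4) (6,0) (6,1) (6,2) (6,3) (6,4)] -> total=13
Click 2 (4,2) count=2: revealed 0 new [(none)] -> total=13
Click 3 (6,4) count=2: revealed 0 new [(none)] -> total=13
Click 4 (3,5) count=2: revealed 1 new [(3,5)] -> total=14

Answer: .......
.......
.......
.....#.
..###..
#####..
#####..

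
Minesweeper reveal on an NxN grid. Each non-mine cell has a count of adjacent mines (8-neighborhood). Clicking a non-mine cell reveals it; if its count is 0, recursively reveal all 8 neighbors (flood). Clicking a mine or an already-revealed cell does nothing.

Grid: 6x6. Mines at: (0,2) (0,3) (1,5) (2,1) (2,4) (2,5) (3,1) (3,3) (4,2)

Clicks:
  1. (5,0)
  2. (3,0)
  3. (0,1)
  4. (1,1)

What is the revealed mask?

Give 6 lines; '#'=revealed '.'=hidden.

Click 1 (5,0) count=0: revealed 4 new [(4,0) (4,1) (5,0) (5,1)] -> total=4
Click 2 (3,0) count=2: revealed 1 new [(3,0)] -> total=5
Click 3 (0,1) count=1: revealed 1 new [(0,1)] -> total=6
Click 4 (1,1) count=2: revealed 1 new [(1,1)] -> total=7

Answer: .#....
.#....
......
#.....
##....
##....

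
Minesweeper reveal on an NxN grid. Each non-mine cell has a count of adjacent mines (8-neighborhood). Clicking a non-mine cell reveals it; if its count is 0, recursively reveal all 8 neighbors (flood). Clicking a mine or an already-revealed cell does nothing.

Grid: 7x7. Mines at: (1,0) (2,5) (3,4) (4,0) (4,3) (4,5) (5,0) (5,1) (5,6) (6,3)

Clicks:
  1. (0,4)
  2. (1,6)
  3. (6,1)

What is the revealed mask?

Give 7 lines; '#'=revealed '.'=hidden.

Answer: .######
.######
.####..
.###...
.......
.......
.#.....

Derivation:
Click 1 (0,4) count=0: revealed 19 new [(0,1) (0,2) (0,3) (0,4) (0,5) (0,6) (1,1) (1,2) (1,3) (1,4) (1,5) (1,6) (2,1) (2,2) (2,3) (2,4) (3,1) (3,2) (3,3)] -> total=19
Click 2 (1,6) count=1: revealed 0 new [(none)] -> total=19
Click 3 (6,1) count=2: revealed 1 new [(6,1)] -> total=20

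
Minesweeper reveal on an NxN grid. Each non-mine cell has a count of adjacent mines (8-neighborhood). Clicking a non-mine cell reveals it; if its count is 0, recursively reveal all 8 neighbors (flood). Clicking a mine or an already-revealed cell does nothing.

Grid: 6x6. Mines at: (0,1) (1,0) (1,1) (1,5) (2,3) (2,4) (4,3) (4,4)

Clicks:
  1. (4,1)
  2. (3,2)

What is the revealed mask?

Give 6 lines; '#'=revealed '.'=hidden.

Click 1 (4,1) count=0: revealed 12 new [(2,0) (2,1) (2,2) (3,0) (3,1) (3,2) (4,0) (4,1) (4,2) (5,0) (5,1) (5,2)] -> total=12
Click 2 (3,2) count=2: revealed 0 new [(none)] -> total=12

Answer: ......
......
###...
###...
###...
###...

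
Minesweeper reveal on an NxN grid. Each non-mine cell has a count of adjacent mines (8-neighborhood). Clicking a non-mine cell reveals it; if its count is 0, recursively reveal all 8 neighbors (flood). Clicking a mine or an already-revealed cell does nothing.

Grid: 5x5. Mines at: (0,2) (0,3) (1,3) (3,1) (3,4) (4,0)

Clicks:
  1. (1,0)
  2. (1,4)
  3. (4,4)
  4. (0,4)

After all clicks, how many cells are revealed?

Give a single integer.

Answer: 9

Derivation:
Click 1 (1,0) count=0: revealed 6 new [(0,0) (0,1) (1,0) (1,1) (2,0) (2,1)] -> total=6
Click 2 (1,4) count=2: revealed 1 new [(1,4)] -> total=7
Click 3 (4,4) count=1: revealed 1 new [(4,4)] -> total=8
Click 4 (0,4) count=2: revealed 1 new [(0,4)] -> total=9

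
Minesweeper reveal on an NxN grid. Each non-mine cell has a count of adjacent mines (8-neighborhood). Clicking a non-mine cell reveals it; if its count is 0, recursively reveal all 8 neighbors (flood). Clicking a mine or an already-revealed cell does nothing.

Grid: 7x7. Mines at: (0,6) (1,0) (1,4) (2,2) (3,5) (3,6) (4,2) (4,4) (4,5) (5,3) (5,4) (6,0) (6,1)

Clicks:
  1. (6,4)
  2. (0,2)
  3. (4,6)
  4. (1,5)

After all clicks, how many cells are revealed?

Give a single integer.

Click 1 (6,4) count=2: revealed 1 new [(6,4)] -> total=1
Click 2 (0,2) count=0: revealed 6 new [(0,1) (0,2) (0,3) (1,1) (1,2) (1,3)] -> total=7
Click 3 (4,6) count=3: revealed 1 new [(4,6)] -> total=8
Click 4 (1,5) count=2: revealed 1 new [(1,5)] -> total=9

Answer: 9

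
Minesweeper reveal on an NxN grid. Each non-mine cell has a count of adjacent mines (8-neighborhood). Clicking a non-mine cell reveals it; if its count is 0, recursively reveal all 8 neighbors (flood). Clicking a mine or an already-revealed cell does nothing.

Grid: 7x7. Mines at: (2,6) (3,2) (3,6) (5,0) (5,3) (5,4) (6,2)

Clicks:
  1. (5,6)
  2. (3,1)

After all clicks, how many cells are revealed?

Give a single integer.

Click 1 (5,6) count=0: revealed 6 new [(4,5) (4,6) (5,5) (5,6) (6,5) (6,6)] -> total=6
Click 2 (3,1) count=1: revealed 1 new [(3,1)] -> total=7

Answer: 7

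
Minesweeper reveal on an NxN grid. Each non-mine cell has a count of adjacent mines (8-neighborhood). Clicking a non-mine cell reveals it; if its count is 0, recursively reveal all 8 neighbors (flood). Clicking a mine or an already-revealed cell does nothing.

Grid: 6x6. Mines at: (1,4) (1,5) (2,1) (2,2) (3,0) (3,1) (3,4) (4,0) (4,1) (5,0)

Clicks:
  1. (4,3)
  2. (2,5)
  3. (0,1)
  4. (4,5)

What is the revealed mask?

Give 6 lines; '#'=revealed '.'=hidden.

Click 1 (4,3) count=1: revealed 1 new [(4,3)] -> total=1
Click 2 (2,5) count=3: revealed 1 new [(2,5)] -> total=2
Click 3 (0,1) count=0: revealed 8 new [(0,0) (0,1) (0,2) (0,3) (1,0) (1,1) (1,2) (1,3)] -> total=10
Click 4 (4,5) count=1: revealed 1 new [(4,5)] -> total=11

Answer: ####..
####..
.....#
......
...#.#
......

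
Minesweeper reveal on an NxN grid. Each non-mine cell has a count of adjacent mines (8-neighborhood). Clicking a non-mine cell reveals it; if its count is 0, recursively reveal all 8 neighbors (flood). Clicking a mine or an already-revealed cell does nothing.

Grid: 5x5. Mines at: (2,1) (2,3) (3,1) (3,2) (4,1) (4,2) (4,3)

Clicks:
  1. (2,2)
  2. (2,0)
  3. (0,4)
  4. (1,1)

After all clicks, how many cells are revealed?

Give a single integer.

Click 1 (2,2) count=4: revealed 1 new [(2,2)] -> total=1
Click 2 (2,0) count=2: revealed 1 new [(2,0)] -> total=2
Click 3 (0,4) count=0: revealed 10 new [(0,0) (0,1) (0,2) (0,3) (0,4) (1,0) (1,1) (1,2) (1,3) (1,4)] -> total=12
Click 4 (1,1) count=1: revealed 0 new [(none)] -> total=12

Answer: 12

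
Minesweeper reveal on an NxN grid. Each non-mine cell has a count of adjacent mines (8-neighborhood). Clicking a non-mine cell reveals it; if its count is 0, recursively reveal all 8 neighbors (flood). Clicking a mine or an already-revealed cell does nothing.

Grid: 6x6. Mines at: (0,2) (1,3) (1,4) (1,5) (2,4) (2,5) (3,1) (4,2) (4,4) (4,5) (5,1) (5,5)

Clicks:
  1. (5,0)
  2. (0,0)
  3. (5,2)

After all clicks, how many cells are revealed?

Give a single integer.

Click 1 (5,0) count=1: revealed 1 new [(5,0)] -> total=1
Click 2 (0,0) count=0: revealed 6 new [(0,0) (0,1) (1,0) (1,1) (2,0) (2,1)] -> total=7
Click 3 (5,2) count=2: revealed 1 new [(5,2)] -> total=8

Answer: 8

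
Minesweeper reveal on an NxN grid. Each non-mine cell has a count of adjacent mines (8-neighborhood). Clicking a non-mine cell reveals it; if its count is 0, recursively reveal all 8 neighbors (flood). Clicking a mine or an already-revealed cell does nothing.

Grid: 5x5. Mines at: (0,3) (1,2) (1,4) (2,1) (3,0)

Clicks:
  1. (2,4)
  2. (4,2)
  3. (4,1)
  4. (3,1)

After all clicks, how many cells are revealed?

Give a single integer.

Answer: 11

Derivation:
Click 1 (2,4) count=1: revealed 1 new [(2,4)] -> total=1
Click 2 (4,2) count=0: revealed 10 new [(2,2) (2,3) (3,1) (3,2) (3,3) (3,4) (4,1) (4,2) (4,3) (4,4)] -> total=11
Click 3 (4,1) count=1: revealed 0 new [(none)] -> total=11
Click 4 (3,1) count=2: revealed 0 new [(none)] -> total=11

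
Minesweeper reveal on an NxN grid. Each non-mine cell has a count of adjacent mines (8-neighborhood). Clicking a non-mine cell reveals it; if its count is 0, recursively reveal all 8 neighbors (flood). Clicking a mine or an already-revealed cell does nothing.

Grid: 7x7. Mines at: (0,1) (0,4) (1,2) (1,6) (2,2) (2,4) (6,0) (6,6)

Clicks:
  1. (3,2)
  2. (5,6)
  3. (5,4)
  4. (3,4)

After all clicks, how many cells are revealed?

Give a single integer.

Answer: 32

Derivation:
Click 1 (3,2) count=1: revealed 1 new [(3,2)] -> total=1
Click 2 (5,6) count=1: revealed 1 new [(5,6)] -> total=2
Click 3 (5,4) count=0: revealed 30 new [(1,0) (1,1) (2,0) (2,1) (2,5) (2,6) (3,0) (3,1) (3,3) (3,4) (3,5) (3,6) (4,0) (4,1) (4,2) (4,3) (4,4) (4,5) (4,6) (5,0) (5,1) (5,2) (5,3) (5,4) (5,5) (6,1) (6,2) (6,3) (6,4) (6,5)] -> total=32
Click 4 (3,4) count=1: revealed 0 new [(none)] -> total=32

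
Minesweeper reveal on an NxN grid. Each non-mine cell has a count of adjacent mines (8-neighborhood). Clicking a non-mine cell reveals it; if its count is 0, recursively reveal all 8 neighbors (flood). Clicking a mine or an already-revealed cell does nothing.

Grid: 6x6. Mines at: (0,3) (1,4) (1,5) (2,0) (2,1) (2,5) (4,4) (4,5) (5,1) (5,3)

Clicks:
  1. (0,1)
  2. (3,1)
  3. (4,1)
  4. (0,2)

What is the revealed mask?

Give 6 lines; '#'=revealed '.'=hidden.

Click 1 (0,1) count=0: revealed 6 new [(0,0) (0,1) (0,2) (1,0) (1,1) (1,2)] -> total=6
Click 2 (3,1) count=2: revealed 1 new [(3,1)] -> total=7
Click 3 (4,1) count=1: revealed 1 new [(4,1)] -> total=8
Click 4 (0,2) count=1: revealed 0 new [(none)] -> total=8

Answer: ###...
###...
......
.#....
.#....
......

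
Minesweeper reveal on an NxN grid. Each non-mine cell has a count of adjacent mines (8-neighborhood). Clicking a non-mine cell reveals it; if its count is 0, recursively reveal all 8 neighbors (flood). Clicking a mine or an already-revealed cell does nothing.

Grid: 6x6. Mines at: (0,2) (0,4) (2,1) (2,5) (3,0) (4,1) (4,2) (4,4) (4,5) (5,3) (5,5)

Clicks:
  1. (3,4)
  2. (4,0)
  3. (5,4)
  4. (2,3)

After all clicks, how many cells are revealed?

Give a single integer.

Answer: 11

Derivation:
Click 1 (3,4) count=3: revealed 1 new [(3,4)] -> total=1
Click 2 (4,0) count=2: revealed 1 new [(4,0)] -> total=2
Click 3 (5,4) count=4: revealed 1 new [(5,4)] -> total=3
Click 4 (2,3) count=0: revealed 8 new [(1,2) (1,3) (1,4) (2,2) (2,3) (2,4) (3,2) (3,3)] -> total=11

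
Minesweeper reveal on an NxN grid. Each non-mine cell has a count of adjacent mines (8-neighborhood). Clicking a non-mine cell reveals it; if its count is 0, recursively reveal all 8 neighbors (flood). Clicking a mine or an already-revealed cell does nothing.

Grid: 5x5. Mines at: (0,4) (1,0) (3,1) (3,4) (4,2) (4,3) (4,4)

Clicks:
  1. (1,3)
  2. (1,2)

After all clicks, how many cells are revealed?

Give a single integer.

Answer: 9

Derivation:
Click 1 (1,3) count=1: revealed 1 new [(1,3)] -> total=1
Click 2 (1,2) count=0: revealed 8 new [(0,1) (0,2) (0,3) (1,1) (1,2) (2,1) (2,2) (2,3)] -> total=9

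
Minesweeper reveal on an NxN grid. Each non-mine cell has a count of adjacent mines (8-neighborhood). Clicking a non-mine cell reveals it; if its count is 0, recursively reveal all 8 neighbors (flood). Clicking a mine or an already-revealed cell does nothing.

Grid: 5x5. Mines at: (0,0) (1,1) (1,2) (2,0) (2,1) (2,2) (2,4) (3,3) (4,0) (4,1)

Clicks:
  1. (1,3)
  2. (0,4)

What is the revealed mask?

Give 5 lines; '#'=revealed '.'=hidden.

Click 1 (1,3) count=3: revealed 1 new [(1,3)] -> total=1
Click 2 (0,4) count=0: revealed 3 new [(0,3) (0,4) (1,4)] -> total=4

Answer: ...##
...##
.....
.....
.....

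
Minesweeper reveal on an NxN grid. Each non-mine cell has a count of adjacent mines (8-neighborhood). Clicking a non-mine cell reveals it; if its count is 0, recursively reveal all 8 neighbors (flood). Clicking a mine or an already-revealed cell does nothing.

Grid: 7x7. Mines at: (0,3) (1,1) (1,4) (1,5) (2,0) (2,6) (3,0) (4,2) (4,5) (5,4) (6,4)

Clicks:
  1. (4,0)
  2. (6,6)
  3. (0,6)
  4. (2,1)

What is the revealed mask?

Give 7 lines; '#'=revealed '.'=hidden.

Click 1 (4,0) count=1: revealed 1 new [(4,0)] -> total=1
Click 2 (6,6) count=0: revealed 4 new [(5,5) (5,6) (6,5) (6,6)] -> total=5
Click 3 (0,6) count=1: revealed 1 new [(0,6)] -> total=6
Click 4 (2,1) count=3: revealed 1 new [(2,1)] -> total=7

Answer: ......#
.......
.#.....
.......
#......
.....##
.....##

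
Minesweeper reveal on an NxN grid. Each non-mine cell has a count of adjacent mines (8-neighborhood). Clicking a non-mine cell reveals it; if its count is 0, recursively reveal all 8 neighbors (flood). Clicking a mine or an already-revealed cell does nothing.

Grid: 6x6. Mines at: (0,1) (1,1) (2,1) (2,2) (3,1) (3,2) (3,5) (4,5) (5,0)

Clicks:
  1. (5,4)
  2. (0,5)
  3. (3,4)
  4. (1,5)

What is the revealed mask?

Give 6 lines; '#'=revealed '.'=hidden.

Answer: ..####
..####
...###
....#.
......
....#.

Derivation:
Click 1 (5,4) count=1: revealed 1 new [(5,4)] -> total=1
Click 2 (0,5) count=0: revealed 11 new [(0,2) (0,3) (0,4) (0,5) (1,2) (1,3) (1,4) (1,5) (2,3) (2,4) (2,5)] -> total=12
Click 3 (3,4) count=2: revealed 1 new [(3,4)] -> total=13
Click 4 (1,5) count=0: revealed 0 new [(none)] -> total=13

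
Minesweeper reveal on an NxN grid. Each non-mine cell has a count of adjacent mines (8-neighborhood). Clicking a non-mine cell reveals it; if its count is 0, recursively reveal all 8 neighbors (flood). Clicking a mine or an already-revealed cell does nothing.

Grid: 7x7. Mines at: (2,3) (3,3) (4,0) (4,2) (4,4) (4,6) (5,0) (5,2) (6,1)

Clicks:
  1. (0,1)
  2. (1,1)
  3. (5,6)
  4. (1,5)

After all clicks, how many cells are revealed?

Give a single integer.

Answer: 27

Derivation:
Click 1 (0,1) count=0: revealed 26 new [(0,0) (0,1) (0,2) (0,3) (0,4) (0,5) (0,6) (1,0) (1,1) (1,2) (1,3) (1,4) (1,5) (1,6) (2,0) (2,1) (2,2) (2,4) (2,5) (2,6) (3,0) (3,1) (3,2) (3,4) (3,5) (3,6)] -> total=26
Click 2 (1,1) count=0: revealed 0 new [(none)] -> total=26
Click 3 (5,6) count=1: revealed 1 new [(5,6)] -> total=27
Click 4 (1,5) count=0: revealed 0 new [(none)] -> total=27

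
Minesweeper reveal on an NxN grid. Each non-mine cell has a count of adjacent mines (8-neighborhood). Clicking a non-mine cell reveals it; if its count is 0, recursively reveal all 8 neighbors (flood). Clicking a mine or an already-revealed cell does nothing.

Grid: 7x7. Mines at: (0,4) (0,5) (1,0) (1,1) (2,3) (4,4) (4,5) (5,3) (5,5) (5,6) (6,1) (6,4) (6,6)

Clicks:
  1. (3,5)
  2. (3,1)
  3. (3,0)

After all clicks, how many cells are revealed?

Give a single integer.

Click 1 (3,5) count=2: revealed 1 new [(3,5)] -> total=1
Click 2 (3,1) count=0: revealed 12 new [(2,0) (2,1) (2,2) (3,0) (3,1) (3,2) (4,0) (4,1) (4,2) (5,0) (5,1) (5,2)] -> total=13
Click 3 (3,0) count=0: revealed 0 new [(none)] -> total=13

Answer: 13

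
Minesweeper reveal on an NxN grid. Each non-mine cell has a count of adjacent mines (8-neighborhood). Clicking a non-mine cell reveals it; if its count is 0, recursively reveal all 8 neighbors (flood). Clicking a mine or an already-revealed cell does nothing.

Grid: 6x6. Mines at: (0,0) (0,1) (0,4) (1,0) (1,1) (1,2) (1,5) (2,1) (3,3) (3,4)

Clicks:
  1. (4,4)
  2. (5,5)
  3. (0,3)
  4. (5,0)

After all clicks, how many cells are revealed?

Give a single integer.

Click 1 (4,4) count=2: revealed 1 new [(4,4)] -> total=1
Click 2 (5,5) count=0: revealed 14 new [(3,0) (3,1) (3,2) (4,0) (4,1) (4,2) (4,3) (4,5) (5,0) (5,1) (5,2) (5,3) (5,4) (5,5)] -> total=15
Click 3 (0,3) count=2: revealed 1 new [(0,3)] -> total=16
Click 4 (5,0) count=0: revealed 0 new [(none)] -> total=16

Answer: 16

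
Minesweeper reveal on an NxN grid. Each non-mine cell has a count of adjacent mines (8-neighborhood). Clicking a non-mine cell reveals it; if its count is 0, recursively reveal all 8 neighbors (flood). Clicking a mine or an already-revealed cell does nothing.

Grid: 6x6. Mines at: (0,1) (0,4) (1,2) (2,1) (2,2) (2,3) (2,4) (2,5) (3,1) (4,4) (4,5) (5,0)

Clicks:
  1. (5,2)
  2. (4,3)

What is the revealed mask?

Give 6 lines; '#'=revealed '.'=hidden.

Click 1 (5,2) count=0: revealed 6 new [(4,1) (4,2) (4,3) (5,1) (5,2) (5,3)] -> total=6
Click 2 (4,3) count=1: revealed 0 new [(none)] -> total=6

Answer: ......
......
......
......
.###..
.###..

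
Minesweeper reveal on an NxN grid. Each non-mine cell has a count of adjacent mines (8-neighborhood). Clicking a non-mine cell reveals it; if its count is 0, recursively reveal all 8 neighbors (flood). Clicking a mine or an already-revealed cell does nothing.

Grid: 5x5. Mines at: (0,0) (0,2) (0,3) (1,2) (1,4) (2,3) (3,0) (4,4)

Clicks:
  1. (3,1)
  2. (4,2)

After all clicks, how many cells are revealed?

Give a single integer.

Answer: 6

Derivation:
Click 1 (3,1) count=1: revealed 1 new [(3,1)] -> total=1
Click 2 (4,2) count=0: revealed 5 new [(3,2) (3,3) (4,1) (4,2) (4,3)] -> total=6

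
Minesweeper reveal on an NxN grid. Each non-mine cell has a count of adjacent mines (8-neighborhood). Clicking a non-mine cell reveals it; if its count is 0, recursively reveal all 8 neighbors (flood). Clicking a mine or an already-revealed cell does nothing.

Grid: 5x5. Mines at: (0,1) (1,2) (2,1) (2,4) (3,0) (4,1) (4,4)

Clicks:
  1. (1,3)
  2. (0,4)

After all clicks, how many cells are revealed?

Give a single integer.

Click 1 (1,3) count=2: revealed 1 new [(1,3)] -> total=1
Click 2 (0,4) count=0: revealed 3 new [(0,3) (0,4) (1,4)] -> total=4

Answer: 4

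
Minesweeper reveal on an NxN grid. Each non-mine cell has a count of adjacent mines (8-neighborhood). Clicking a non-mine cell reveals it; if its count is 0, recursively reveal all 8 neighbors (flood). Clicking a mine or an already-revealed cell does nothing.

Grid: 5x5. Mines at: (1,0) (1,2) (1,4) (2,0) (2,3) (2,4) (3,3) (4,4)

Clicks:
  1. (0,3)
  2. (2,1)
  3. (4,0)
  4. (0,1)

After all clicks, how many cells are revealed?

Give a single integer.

Click 1 (0,3) count=2: revealed 1 new [(0,3)] -> total=1
Click 2 (2,1) count=3: revealed 1 new [(2,1)] -> total=2
Click 3 (4,0) count=0: revealed 6 new [(3,0) (3,1) (3,2) (4,0) (4,1) (4,2)] -> total=8
Click 4 (0,1) count=2: revealed 1 new [(0,1)] -> total=9

Answer: 9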